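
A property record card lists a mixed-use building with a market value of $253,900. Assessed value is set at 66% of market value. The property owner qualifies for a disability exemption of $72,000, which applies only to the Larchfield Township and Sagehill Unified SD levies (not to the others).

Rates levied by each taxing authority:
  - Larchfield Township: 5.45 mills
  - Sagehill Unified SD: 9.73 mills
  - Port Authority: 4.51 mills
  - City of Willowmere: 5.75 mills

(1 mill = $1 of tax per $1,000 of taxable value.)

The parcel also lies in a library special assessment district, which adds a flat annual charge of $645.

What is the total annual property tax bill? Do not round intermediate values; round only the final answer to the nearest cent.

$3,815.12

Assessed value = $253,900 × 0.66 = $167,574
Larchfield Township: ($167,574 − $72,000) × 0.00545 = $95,574 × 0.00545 = $520.8783
Sagehill Unified SD: ($167,574 − $72,000) × 0.00973 = $95,574 × 0.00973 = $929.93502
Port Authority: $167,574 × 0.00451 = $755.75874
City of Willowmere: $167,574 × 0.00575 = $963.5505
Levies subtotal = $3,170.12256
Total = $3,170.12256 + $645 = $3,815.12256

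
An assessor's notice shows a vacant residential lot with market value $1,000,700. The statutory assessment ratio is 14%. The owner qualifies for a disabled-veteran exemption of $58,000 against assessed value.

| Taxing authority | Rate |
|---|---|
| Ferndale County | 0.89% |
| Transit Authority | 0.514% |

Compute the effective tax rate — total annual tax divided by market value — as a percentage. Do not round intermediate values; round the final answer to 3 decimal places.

0.115%

Assessed value = $1,000,700 × 0.14 = $140,098
Taxable value = $140,098 − $58,000 = $82,098
Ferndale County: $82,098 × 0.0089 = $730.6722
Transit Authority: $82,098 × 0.00514 = $421.98372
Total tax = $1,152.65592
Effective rate = $1,152.65592 ÷ $1,000,700 = 0.115% of market value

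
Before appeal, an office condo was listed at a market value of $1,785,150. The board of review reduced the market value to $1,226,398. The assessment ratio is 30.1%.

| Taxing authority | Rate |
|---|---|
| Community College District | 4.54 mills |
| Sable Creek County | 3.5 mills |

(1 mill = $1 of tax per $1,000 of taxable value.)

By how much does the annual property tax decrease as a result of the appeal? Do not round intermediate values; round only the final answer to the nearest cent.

Old assessed value = $1,785,150 × 0.301 = $537,330.15
New assessed value = $1,226,398 × 0.301 = $369,145.798
Combined rate = 0.00454 + 0.0035 = 0.00804
Old tax = $537,330.15 × 0.00804 = $4,320.134406
New tax = $369,145.798 × 0.00804 = $2,967.93221592
Reduction = $4,320.134406 − $2,967.93221592 = $1,352.20219008

$1,352.20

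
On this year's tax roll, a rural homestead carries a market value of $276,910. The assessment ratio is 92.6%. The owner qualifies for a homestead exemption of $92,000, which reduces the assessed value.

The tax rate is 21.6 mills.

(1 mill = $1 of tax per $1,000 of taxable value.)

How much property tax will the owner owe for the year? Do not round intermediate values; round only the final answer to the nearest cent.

Assessed value = $276,910 × 0.926 = $256,418.66
Taxable value = $256,418.66 − $92,000 = $164,418.66
Tax = $164,418.66 × 0.0216 = $3,551.443056

$3,551.44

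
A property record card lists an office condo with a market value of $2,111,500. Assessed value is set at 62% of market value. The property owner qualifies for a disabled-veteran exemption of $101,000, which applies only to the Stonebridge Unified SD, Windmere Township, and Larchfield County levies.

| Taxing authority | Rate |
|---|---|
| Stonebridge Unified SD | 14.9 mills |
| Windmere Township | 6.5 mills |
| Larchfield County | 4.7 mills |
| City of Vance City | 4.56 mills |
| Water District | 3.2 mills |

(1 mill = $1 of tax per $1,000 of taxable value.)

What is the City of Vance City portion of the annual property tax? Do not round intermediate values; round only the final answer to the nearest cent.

$5,969.63

Assessed value = $2,111,500 × 0.62 = $1,309,130
City of Vance City taxable value = $1,309,130 (exemption does not apply)
City of Vance City levy = $1,309,130 × 0.00456 = $5,969.6328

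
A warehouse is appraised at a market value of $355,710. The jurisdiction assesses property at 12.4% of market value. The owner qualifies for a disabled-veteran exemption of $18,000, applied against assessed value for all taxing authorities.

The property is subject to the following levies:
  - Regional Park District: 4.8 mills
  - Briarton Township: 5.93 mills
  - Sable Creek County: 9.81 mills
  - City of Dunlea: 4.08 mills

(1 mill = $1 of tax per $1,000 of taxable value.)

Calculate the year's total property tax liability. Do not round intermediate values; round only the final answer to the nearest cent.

$642.78

Assessed value = $355,710 × 0.124 = $44,108.04
Taxable value = $44,108.04 − $18,000 = $26,108.04
Regional Park District: $26,108.04 × 0.0048 = $125.318592
Briarton Township: $26,108.04 × 0.00593 = $154.8206772
Sable Creek County: $26,108.04 × 0.00981 = $256.1198724
City of Dunlea: $26,108.04 × 0.00408 = $106.5208032
Total = $125.318592 + $154.8206772 + $256.1198724 + $106.5208032 = $642.7799448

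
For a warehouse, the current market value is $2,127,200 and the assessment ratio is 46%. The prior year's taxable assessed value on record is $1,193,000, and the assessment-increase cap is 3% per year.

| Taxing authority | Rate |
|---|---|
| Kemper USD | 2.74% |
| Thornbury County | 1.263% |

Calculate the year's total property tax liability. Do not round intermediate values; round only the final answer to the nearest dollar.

Uncapped assessed value = $2,127,200 × 0.46 = $978,512
Cap limit = $1,193,000 × 1.03 = $1,228,790
Taxable assessed value = min($978,512, $1,228,790) = $978,512 (cap does not bind)
Kemper USD: $978,512 × 0.0274 = $26,811.2288
Thornbury County: $978,512 × 0.01263 = $12,358.60656
Total = $39,169.83536

$39,170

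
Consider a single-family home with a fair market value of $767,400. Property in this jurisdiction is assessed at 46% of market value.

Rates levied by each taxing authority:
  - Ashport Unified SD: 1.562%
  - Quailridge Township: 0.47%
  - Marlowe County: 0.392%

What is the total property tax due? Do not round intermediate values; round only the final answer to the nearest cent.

$8,556.82

Assessed value = $767,400 × 0.46 = $353,004
Ashport Unified SD: $353,004 × 0.01562 = $5,513.92248
Quailridge Township: $353,004 × 0.0047 = $1,659.1188
Marlowe County: $353,004 × 0.00392 = $1,383.77568
Total = $5,513.92248 + $1,659.1188 + $1,383.77568 = $8,556.81696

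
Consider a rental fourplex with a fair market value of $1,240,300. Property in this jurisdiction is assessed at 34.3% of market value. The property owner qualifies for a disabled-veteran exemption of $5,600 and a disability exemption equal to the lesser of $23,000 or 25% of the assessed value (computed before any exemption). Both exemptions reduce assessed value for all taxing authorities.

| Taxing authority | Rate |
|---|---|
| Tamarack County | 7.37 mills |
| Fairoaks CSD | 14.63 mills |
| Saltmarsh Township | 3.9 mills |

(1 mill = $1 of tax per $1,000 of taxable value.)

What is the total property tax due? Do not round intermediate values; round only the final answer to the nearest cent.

Assessed value = $1,240,300 × 0.343 = $425,422.9
Disability exemption = min($23,000, 25% × $425,422.9) = min($23,000, $106,355.725) = $23,000 (dollar cap binds)
Taxable value = $425,422.9 − $5,600 − $23,000 = $396,822.9
Tamarack County: $396,822.9 × 0.00737 = $2,924.584773
Fairoaks CSD: $396,822.9 × 0.01463 = $5,805.519027
Saltmarsh Township: $396,822.9 × 0.0039 = $1,547.60931
Total = $10,277.71311

$10,277.71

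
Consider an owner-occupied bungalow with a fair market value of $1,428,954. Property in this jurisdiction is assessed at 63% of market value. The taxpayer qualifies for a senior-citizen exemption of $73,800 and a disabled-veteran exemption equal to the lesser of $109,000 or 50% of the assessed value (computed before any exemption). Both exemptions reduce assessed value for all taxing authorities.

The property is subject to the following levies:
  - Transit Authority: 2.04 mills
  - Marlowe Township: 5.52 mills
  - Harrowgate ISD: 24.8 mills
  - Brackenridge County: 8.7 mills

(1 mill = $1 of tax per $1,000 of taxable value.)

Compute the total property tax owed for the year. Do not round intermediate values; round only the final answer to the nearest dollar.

Assessed value = $1,428,954 × 0.63 = $900,241.02
Disabled-veteran exemption = min($109,000, 50% × $900,241.02) = min($109,000, $450,120.51) = $109,000 (dollar cap binds)
Taxable value = $900,241.02 − $73,800 − $109,000 = $717,441.02
Transit Authority: $717,441.02 × 0.00204 = $1,463.5796808
Marlowe Township: $717,441.02 × 0.00552 = $3,960.2744304
Harrowgate ISD: $717,441.02 × 0.0248 = $17,792.537296
Brackenridge County: $717,441.02 × 0.0087 = $6,241.736874
Total = $29,458.1282812

$29,458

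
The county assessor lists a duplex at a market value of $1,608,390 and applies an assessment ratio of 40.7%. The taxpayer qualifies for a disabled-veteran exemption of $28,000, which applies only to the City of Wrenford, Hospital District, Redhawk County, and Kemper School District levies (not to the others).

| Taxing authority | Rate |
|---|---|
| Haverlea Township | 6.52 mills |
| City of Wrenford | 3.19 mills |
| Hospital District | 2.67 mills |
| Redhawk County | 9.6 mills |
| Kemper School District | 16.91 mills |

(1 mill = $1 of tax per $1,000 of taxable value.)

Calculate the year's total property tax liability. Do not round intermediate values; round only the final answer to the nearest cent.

Assessed value = $1,608,390 × 0.407 = $654,614.73
Haverlea Township: $654,614.73 × 0.00652 = $4,268.0880396
City of Wrenford: ($654,614.73 − $28,000) × 0.00319 = $626,614.73 × 0.00319 = $1,998.9009887
Hospital District: ($654,614.73 − $28,000) × 0.00267 = $626,614.73 × 0.00267 = $1,673.0613291
Redhawk County: ($654,614.73 − $28,000) × 0.0096 = $626,614.73 × 0.0096 = $6,015.501408
Kemper School District: ($654,614.73 − $28,000) × 0.01691 = $626,614.73 × 0.01691 = $10,596.0550843
Total = $24,551.6068497

$24,551.61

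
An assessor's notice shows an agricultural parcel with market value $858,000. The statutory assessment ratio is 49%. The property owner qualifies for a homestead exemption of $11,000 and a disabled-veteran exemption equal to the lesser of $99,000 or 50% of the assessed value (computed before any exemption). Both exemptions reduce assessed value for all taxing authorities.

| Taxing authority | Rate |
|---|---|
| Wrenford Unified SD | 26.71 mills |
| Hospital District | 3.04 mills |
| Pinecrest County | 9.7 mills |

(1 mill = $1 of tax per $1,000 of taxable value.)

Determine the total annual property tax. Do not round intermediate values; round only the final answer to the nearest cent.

Assessed value = $858,000 × 0.49 = $420,420
Disabled-veteran exemption = min($99,000, 50% × $420,420) = min($99,000, $210,210) = $99,000 (dollar cap binds)
Taxable value = $420,420 − $11,000 − $99,000 = $310,420
Wrenford Unified SD: $310,420 × 0.02671 = $8,291.3182
Hospital District: $310,420 × 0.00304 = $943.6768
Pinecrest County: $310,420 × 0.0097 = $3,011.074
Total = $12,246.069

$12,246.07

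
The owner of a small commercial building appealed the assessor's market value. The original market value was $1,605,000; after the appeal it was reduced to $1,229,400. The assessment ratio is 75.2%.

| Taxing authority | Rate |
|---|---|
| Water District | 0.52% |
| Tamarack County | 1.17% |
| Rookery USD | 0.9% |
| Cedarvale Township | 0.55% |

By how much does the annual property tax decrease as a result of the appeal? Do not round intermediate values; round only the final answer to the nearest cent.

$8,868.97

Old assessed value = $1,605,000 × 0.752 = $1,206,960
New assessed value = $1,229,400 × 0.752 = $924,508.8
Combined rate = 0.0052 + 0.0117 + 0.009 + 0.0055 = 0.0314
Old tax = $1,206,960 × 0.0314 = $37,898.544
New tax = $924,508.8 × 0.0314 = $29,029.57632
Reduction = $37,898.544 − $29,029.57632 = $8,868.96768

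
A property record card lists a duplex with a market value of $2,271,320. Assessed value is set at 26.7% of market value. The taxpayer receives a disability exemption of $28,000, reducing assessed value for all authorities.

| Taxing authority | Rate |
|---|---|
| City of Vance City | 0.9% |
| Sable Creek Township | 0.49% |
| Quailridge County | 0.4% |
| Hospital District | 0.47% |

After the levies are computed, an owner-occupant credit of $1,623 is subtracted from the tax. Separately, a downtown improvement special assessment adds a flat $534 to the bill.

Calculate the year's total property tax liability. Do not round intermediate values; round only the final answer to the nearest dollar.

Assessed value = $2,271,320 × 0.267 = $606,442.44
Taxable value = $606,442.44 − $28,000 = $578,442.44
City of Vance City: $578,442.44 × 0.009 = $5,205.98196
Sable Creek Township: $578,442.44 × 0.0049 = $2,834.367956
Quailridge County: $578,442.44 × 0.004 = $2,313.76976
Hospital District: $578,442.44 × 0.0047 = $2,718.679468
Levies subtotal = $13,072.799144
After credit = $13,072.799144 − $1,623 = $11,449.799144
Total = $11,449.799144 + $534 = $11,983.799144

$11,984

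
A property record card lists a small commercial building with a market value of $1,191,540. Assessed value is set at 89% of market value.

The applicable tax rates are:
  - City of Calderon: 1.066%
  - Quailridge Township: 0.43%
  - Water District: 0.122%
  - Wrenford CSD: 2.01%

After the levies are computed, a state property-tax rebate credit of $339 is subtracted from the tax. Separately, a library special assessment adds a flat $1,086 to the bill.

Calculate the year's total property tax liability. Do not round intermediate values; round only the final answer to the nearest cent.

$39,220.87

Assessed value = $1,191,540 × 0.89 = $1,060,470.6
City of Calderon: $1,060,470.6 × 0.01066 = $11,304.616596
Quailridge Township: $1,060,470.6 × 0.0043 = $4,560.02358
Water District: $1,060,470.6 × 0.00122 = $1,293.774132
Wrenford CSD: $1,060,470.6 × 0.0201 = $21,315.45906
Levies subtotal = $38,473.873368
After credit = $38,473.873368 − $339 = $38,134.873368
Total = $38,134.873368 + $1,086 = $39,220.873368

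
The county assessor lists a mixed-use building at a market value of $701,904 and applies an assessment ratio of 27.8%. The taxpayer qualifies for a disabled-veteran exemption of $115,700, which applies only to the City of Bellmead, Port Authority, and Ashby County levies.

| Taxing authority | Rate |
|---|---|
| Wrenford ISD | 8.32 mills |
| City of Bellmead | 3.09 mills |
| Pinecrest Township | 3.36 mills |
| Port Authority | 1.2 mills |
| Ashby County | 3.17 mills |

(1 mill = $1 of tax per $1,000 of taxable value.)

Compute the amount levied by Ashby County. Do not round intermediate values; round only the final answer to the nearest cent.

Assessed value = $701,904 × 0.278 = $195,129.312
Ashby County taxable value = $195,129.312 − $115,700 = $79,429.312
Ashby County levy = $79,429.312 × 0.00317 = $251.79091904

$251.79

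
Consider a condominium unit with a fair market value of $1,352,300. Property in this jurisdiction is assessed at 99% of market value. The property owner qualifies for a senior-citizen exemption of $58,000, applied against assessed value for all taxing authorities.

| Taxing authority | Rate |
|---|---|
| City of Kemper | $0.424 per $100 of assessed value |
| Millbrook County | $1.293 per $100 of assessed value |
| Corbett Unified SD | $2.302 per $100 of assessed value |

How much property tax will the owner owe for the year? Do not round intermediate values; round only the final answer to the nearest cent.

Assessed value = $1,352,300 × 0.99 = $1,338,777
Taxable value = $1,338,777 − $58,000 = $1,280,777
City of Kemper: $1,280,777 × 0.00424 = $5,430.49448
Millbrook County: $1,280,777 × 0.01293 = $16,560.44661
Corbett Unified SD: $1,280,777 × 0.02302 = $29,483.48654
Total = $5,430.49448 + $16,560.44661 + $29,483.48654 = $51,474.42763

$51,474.43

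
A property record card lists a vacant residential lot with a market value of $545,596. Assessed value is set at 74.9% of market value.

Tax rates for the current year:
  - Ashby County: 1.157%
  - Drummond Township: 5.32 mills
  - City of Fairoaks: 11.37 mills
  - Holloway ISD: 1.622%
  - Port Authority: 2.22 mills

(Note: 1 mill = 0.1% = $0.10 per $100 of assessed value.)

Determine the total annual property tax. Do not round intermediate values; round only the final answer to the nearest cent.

Assessed value = $545,596 × 0.749 = $408,651.404
Ashby County: $408,651.404 × 0.01157 = $4,728.09674428
Drummond Township: $408,651.404 × 0.00532 = $2,174.02546928
City of Fairoaks: $408,651.404 × 0.01137 = $4,646.36646348
Holloway ISD: $408,651.404 × 0.01622 = $6,628.32577288
Port Authority: $408,651.404 × 0.00222 = $907.20611688
Total = $19,084.0205668

$19,084.02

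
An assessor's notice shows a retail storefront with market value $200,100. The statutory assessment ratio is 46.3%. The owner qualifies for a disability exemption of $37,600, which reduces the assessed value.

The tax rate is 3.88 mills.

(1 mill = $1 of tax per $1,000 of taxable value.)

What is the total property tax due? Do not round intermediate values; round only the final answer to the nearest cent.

$213.58

Assessed value = $200,100 × 0.463 = $92,646.3
Taxable value = $92,646.3 − $37,600 = $55,046.3
Tax = $55,046.3 × 0.00388 = $213.579644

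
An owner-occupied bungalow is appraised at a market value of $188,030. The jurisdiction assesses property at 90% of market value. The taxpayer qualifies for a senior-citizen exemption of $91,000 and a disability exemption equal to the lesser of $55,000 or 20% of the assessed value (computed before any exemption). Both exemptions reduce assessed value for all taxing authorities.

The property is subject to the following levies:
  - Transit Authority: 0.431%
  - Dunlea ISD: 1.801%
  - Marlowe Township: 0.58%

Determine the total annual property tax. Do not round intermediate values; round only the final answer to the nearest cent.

Assessed value = $188,030 × 0.9 = $169,227
Disability exemption = min($55,000, 20% × $169,227) = min($55,000, $33,845.4) = $33,845.4 (percentage binds)
Taxable value = $169,227 − $91,000 − $33,845.4 = $44,381.6
Transit Authority: $44,381.6 × 0.00431 = $191.284696
Dunlea ISD: $44,381.6 × 0.01801 = $799.312616
Marlowe Township: $44,381.6 × 0.0058 = $257.41328
Total = $1,248.010592

$1,248.01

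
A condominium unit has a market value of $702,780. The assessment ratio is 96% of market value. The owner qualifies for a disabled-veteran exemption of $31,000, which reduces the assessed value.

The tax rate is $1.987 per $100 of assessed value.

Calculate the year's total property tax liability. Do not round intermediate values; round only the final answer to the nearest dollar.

$12,790

Assessed value = $702,780 × 0.96 = $674,668.8
Taxable value = $674,668.8 − $31,000 = $643,668.8
Tax = $643,668.8 × 0.01987 = $12,789.699056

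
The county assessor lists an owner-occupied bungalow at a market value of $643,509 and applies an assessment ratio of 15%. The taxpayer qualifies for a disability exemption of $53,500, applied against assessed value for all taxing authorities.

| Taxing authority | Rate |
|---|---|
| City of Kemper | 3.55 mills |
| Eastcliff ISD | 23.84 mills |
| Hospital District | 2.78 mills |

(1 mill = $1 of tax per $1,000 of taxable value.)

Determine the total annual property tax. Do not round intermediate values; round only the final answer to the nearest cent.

$1,298.10

Assessed value = $643,509 × 0.15 = $96,526.35
Taxable value = $96,526.35 − $53,500 = $43,026.35
City of Kemper: $43,026.35 × 0.00355 = $152.7435425
Eastcliff ISD: $43,026.35 × 0.02384 = $1,025.748184
Hospital District: $43,026.35 × 0.00278 = $119.613253
Total = $152.7435425 + $1,025.748184 + $119.613253 = $1,298.1049795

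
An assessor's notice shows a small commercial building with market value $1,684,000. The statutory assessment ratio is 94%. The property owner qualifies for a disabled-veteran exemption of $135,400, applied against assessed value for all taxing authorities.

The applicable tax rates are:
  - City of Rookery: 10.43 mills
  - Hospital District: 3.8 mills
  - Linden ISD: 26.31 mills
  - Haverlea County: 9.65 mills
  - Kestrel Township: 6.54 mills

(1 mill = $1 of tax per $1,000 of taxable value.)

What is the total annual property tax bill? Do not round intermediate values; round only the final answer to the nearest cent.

$82,120.08

Assessed value = $1,684,000 × 0.94 = $1,582,960
Taxable value = $1,582,960 − $135,400 = $1,447,560
City of Rookery: $1,447,560 × 0.01043 = $15,098.0508
Hospital District: $1,447,560 × 0.0038 = $5,500.728
Linden ISD: $1,447,560 × 0.02631 = $38,085.3036
Haverlea County: $1,447,560 × 0.00965 = $13,968.954
Kestrel Township: $1,447,560 × 0.00654 = $9,467.0424
Total = $15,098.0508 + $5,500.728 + $38,085.3036 + $13,968.954 + $9,467.0424 = $82,120.0788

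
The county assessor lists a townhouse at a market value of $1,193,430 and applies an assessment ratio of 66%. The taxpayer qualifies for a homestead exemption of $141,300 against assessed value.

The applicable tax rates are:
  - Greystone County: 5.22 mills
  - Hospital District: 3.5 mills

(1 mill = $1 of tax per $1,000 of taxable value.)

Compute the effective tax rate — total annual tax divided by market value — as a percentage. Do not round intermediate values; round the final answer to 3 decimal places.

Assessed value = $1,193,430 × 0.66 = $787,663.8
Taxable value = $787,663.8 − $141,300 = $646,363.8
Greystone County: $646,363.8 × 0.00522 = $3,374.019036
Hospital District: $646,363.8 × 0.0035 = $2,262.2733
Total tax = $5,636.292336
Effective rate = $5,636.292336 ÷ $1,193,430 = 0.472% of market value

0.472%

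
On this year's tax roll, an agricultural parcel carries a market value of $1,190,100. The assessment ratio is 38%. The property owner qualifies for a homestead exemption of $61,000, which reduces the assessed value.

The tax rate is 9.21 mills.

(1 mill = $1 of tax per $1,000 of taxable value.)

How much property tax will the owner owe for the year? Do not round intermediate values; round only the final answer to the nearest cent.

$3,603.30

Assessed value = $1,190,100 × 0.38 = $452,238
Taxable value = $452,238 − $61,000 = $391,238
Tax = $391,238 × 0.00921 = $3,603.30198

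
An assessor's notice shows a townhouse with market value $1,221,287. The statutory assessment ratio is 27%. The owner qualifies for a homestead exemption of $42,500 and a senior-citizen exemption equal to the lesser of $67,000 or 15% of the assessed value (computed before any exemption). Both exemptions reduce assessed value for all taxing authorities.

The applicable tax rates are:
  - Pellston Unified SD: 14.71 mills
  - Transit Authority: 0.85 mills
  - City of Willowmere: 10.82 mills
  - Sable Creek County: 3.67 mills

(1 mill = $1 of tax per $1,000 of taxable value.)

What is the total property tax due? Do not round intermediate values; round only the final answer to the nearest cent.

Assessed value = $1,221,287 × 0.27 = $329,747.49
Senior-citizen exemption = min($67,000, 15% × $329,747.49) = min($67,000, $49,462.1235) = $49,462.1235 (percentage binds)
Taxable value = $329,747.49 − $42,500 − $49,462.1235 = $237,785.3665
Pellston Unified SD: $237,785.3665 × 0.01471 = $3,497.822741215
Transit Authority: $237,785.3665 × 0.00085 = $202.117561525
City of Willowmere: $237,785.3665 × 0.01082 = $2,572.83766553
Sable Creek County: $237,785.3665 × 0.00367 = $872.672295055
Total = $7,145.450263325

$7,145.45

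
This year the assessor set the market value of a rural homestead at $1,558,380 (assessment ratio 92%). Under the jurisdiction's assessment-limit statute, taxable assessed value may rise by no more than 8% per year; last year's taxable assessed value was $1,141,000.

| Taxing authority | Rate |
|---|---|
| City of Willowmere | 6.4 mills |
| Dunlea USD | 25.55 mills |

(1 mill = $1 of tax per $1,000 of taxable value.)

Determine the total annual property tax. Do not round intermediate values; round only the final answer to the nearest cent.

Uncapped assessed value = $1,558,380 × 0.92 = $1,433,709.6
Cap limit = $1,141,000 × 1.08 = $1,232,280
Taxable assessed value = min($1,433,709.6, $1,232,280) = $1,232,280 (cap binds)
City of Willowmere: $1,232,280 × 0.0064 = $7,886.592
Dunlea USD: $1,232,280 × 0.02555 = $31,484.754
Total = $39,371.346

$39,371.35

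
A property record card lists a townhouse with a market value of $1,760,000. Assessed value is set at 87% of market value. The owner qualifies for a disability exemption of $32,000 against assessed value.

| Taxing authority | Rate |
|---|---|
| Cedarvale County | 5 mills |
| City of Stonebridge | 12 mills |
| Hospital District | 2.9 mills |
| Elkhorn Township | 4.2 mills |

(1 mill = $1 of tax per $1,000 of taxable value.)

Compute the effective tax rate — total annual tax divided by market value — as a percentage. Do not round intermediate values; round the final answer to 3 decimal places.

2.053%

Assessed value = $1,760,000 × 0.87 = $1,531,200
Taxable value = $1,531,200 − $32,000 = $1,499,200
Cedarvale County: $1,499,200 × 0.005 = $7,496
City of Stonebridge: $1,499,200 × 0.012 = $17,990.4
Hospital District: $1,499,200 × 0.0029 = $4,347.68
Elkhorn Township: $1,499,200 × 0.0042 = $6,296.64
Total tax = $36,130.72
Effective rate = $36,130.72 ÷ $1,760,000 = 2.053% of market value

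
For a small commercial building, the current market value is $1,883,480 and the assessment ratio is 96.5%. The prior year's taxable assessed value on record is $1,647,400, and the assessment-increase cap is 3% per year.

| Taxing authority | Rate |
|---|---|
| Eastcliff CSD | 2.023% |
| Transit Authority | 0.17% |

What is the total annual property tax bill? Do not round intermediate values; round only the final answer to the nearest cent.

$37,211.31

Uncapped assessed value = $1,883,480 × 0.965 = $1,817,558.2
Cap limit = $1,647,400 × 1.03 = $1,696,822
Taxable assessed value = min($1,817,558.2, $1,696,822) = $1,696,822 (cap binds)
Eastcliff CSD: $1,696,822 × 0.02023 = $34,326.70906
Transit Authority: $1,696,822 × 0.0017 = $2,884.5974
Total = $37,211.30646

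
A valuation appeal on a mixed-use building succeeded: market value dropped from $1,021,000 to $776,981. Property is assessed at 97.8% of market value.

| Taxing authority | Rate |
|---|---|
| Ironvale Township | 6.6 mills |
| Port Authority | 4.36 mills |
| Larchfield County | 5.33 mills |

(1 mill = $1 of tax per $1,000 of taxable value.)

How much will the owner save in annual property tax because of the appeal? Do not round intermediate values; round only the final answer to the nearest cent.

Old assessed value = $1,021,000 × 0.978 = $998,538
New assessed value = $776,981 × 0.978 = $759,887.418
Combined rate = 0.0066 + 0.00436 + 0.00533 = 0.01629
Old tax = $998,538 × 0.01629 = $16,266.18402
New tax = $759,887.418 × 0.01629 = $12,378.56603922
Reduction = $16,266.18402 − $12,378.56603922 = $3,887.61798078

$3,887.62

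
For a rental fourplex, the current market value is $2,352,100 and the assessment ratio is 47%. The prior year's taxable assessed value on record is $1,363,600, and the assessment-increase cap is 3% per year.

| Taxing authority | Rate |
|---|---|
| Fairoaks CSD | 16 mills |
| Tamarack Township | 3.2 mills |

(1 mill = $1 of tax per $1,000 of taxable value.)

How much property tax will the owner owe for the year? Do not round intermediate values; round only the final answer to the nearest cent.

$21,225.35

Uncapped assessed value = $2,352,100 × 0.47 = $1,105,487
Cap limit = $1,363,600 × 1.03 = $1,404,508
Taxable assessed value = min($1,105,487, $1,404,508) = $1,105,487 (cap does not bind)
Fairoaks CSD: $1,105,487 × 0.016 = $17,687.792
Tamarack Township: $1,105,487 × 0.0032 = $3,537.5584
Total = $21,225.3504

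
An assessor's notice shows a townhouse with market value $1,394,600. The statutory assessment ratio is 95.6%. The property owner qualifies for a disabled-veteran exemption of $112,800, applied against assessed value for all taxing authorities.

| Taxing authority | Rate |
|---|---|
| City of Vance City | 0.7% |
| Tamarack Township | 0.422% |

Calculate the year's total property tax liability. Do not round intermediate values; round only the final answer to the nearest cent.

$13,693.31

Assessed value = $1,394,600 × 0.956 = $1,333,237.6
Taxable value = $1,333,237.6 − $112,800 = $1,220,437.6
City of Vance City: $1,220,437.6 × 0.007 = $8,543.0632
Tamarack Township: $1,220,437.6 × 0.00422 = $5,150.246672
Total = $8,543.0632 + $5,150.246672 = $13,693.309872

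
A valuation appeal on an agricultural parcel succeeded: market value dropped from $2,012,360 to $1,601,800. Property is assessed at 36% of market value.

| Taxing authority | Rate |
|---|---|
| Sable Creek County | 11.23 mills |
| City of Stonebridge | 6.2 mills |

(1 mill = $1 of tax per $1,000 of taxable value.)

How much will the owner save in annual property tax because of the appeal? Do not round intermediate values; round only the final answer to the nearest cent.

$2,576.18

Old assessed value = $2,012,360 × 0.36 = $724,449.6
New assessed value = $1,601,800 × 0.36 = $576,648
Combined rate = 0.01123 + 0.0062 = 0.01743
Old tax = $724,449.6 × 0.01743 = $12,627.156528
New tax = $576,648 × 0.01743 = $10,050.97464
Reduction = $12,627.156528 − $10,050.97464 = $2,576.181888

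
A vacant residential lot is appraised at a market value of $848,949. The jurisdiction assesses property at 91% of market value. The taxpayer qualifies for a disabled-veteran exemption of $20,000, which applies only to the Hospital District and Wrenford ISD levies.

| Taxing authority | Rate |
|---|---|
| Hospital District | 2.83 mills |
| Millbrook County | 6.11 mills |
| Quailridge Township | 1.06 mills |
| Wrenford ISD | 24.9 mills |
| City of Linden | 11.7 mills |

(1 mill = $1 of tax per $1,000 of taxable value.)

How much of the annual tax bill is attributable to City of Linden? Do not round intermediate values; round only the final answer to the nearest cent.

$9,038.76

Assessed value = $848,949 × 0.91 = $772,543.59
City of Linden taxable value = $772,543.59 (exemption does not apply)
City of Linden levy = $772,543.59 × 0.0117 = $9,038.760003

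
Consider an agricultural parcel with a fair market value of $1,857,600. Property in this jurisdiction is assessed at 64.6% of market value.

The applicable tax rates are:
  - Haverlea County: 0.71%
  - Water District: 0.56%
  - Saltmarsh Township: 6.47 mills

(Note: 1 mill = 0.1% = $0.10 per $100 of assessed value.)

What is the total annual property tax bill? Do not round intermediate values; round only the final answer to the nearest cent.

$23,004.18

Assessed value = $1,857,600 × 0.646 = $1,200,009.6
Haverlea County: $1,200,009.6 × 0.0071 = $8,520.06816
Water District: $1,200,009.6 × 0.0056 = $6,720.05376
Saltmarsh Township: $1,200,009.6 × 0.00647 = $7,764.062112
Total = $23,004.184032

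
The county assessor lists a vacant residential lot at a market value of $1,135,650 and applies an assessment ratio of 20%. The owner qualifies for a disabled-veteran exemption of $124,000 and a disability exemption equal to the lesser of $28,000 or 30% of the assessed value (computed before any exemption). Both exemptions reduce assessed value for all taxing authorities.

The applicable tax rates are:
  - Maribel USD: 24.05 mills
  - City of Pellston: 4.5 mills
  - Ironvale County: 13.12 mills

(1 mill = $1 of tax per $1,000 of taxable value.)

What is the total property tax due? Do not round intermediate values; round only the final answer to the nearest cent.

Assessed value = $1,135,650 × 0.2 = $227,130
Disability exemption = min($28,000, 30% × $227,130) = min($28,000, $68,139) = $28,000 (dollar cap binds)
Taxable value = $227,130 − $124,000 − $28,000 = $75,130
Maribel USD: $75,130 × 0.02405 = $1,806.8765
City of Pellston: $75,130 × 0.0045 = $338.085
Ironvale County: $75,130 × 0.01312 = $985.7056
Total = $3,130.6671

$3,130.67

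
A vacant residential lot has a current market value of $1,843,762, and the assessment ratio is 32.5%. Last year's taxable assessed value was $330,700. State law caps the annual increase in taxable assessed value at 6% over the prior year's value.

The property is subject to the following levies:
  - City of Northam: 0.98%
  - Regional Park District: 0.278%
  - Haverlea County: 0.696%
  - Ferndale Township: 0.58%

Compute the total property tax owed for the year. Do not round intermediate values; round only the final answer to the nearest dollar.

$8,883

Uncapped assessed value = $1,843,762 × 0.325 = $599,222.65
Cap limit = $330,700 × 1.06 = $350,542
Taxable assessed value = min($599,222.65, $350,542) = $350,542 (cap binds)
City of Northam: $350,542 × 0.0098 = $3,435.3116
Regional Park District: $350,542 × 0.00278 = $974.50676
Haverlea County: $350,542 × 0.00696 = $2,439.77232
Ferndale Township: $350,542 × 0.0058 = $2,033.1436
Total = $8,882.73428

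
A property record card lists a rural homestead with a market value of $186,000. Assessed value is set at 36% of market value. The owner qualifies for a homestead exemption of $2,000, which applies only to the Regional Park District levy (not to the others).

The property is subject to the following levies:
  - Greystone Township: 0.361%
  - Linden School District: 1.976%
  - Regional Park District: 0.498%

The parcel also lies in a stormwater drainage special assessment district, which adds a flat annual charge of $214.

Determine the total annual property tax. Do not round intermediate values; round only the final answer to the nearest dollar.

$2,102

Assessed value = $186,000 × 0.36 = $66,960
Greystone Township: $66,960 × 0.00361 = $241.7256
Linden School District: $66,960 × 0.01976 = $1,323.1296
Regional Park District: ($66,960 − $2,000) × 0.00498 = $64,960 × 0.00498 = $323.5008
Levies subtotal = $1,888.356
Total = $1,888.356 + $214 = $2,102.356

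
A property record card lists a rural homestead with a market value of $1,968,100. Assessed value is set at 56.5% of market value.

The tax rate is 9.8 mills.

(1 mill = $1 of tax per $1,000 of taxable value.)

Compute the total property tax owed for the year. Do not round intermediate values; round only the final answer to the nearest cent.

$10,897.37

Assessed value = $1,968,100 × 0.565 = $1,111,976.5
Tax = $1,111,976.5 × 0.0098 = $10,897.3697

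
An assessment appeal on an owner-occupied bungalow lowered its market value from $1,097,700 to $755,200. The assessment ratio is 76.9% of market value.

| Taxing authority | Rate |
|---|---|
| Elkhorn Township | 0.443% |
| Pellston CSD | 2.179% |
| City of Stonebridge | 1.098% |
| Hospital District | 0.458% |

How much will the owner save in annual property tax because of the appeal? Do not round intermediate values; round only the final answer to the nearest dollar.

$11,004

Old assessed value = $1,097,700 × 0.769 = $844,131.3
New assessed value = $755,200 × 0.769 = $580,748.8
Combined rate = 0.00443 + 0.02179 + 0.01098 + 0.00458 = 0.04178
Old tax = $844,131.3 × 0.04178 = $35,267.805714
New tax = $580,748.8 × 0.04178 = $24,263.684864
Reduction = $35,267.805714 − $24,263.684864 = $11,004.12085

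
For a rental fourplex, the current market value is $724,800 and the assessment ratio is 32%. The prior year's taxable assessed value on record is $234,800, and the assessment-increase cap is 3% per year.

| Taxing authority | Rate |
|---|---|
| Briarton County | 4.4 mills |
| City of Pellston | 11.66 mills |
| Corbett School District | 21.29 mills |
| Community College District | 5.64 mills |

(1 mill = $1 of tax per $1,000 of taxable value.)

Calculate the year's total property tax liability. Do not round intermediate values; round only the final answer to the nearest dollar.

Uncapped assessed value = $724,800 × 0.32 = $231,936
Cap limit = $234,800 × 1.03 = $241,844
Taxable assessed value = min($231,936, $241,844) = $231,936 (cap does not bind)
Briarton County: $231,936 × 0.0044 = $1,020.5184
City of Pellston: $231,936 × 0.01166 = $2,704.37376
Corbett School District: $231,936 × 0.02129 = $4,937.91744
Community College District: $231,936 × 0.00564 = $1,308.11904
Total = $9,970.92864

$9,971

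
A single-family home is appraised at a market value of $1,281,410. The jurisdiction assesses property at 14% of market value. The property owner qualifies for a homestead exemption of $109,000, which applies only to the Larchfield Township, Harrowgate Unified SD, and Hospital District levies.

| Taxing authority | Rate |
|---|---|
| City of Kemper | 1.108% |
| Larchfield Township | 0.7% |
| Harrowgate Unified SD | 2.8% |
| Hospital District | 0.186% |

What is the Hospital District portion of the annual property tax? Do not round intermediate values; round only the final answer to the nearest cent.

Assessed value = $1,281,410 × 0.14 = $179,397.4
Hospital District taxable value = $179,397.4 − $109,000 = $70,397.4
Hospital District levy = $70,397.4 × 0.00186 = $130.939164

$130.94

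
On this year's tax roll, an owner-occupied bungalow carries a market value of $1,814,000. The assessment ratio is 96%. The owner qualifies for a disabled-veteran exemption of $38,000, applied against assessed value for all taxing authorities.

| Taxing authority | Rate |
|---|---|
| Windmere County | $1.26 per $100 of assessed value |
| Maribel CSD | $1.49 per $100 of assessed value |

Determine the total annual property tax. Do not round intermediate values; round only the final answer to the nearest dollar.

$46,845

Assessed value = $1,814,000 × 0.96 = $1,741,440
Taxable value = $1,741,440 − $38,000 = $1,703,440
Windmere County: $1,703,440 × 0.0126 = $21,463.344
Maribel CSD: $1,703,440 × 0.0149 = $25,381.256
Total = $21,463.344 + $25,381.256 = $46,844.6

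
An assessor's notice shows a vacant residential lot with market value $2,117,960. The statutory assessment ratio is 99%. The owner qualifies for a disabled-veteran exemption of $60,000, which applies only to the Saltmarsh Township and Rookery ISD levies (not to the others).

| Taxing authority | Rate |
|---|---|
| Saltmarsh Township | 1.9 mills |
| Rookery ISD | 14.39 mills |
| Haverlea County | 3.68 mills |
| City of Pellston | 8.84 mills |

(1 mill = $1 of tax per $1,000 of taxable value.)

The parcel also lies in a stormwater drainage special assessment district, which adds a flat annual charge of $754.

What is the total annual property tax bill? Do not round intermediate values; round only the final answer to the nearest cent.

Assessed value = $2,117,960 × 0.99 = $2,096,780.4
Saltmarsh Township: ($2,096,780.4 − $60,000) × 0.0019 = $2,036,780.4 × 0.0019 = $3,869.88276
Rookery ISD: ($2,096,780.4 − $60,000) × 0.01439 = $2,036,780.4 × 0.01439 = $29,309.269956
Haverlea County: $2,096,780.4 × 0.00368 = $7,716.151872
City of Pellston: $2,096,780.4 × 0.00884 = $18,535.538736
Levies subtotal = $59,430.843324
Total = $59,430.843324 + $754 = $60,184.843324

$60,184.84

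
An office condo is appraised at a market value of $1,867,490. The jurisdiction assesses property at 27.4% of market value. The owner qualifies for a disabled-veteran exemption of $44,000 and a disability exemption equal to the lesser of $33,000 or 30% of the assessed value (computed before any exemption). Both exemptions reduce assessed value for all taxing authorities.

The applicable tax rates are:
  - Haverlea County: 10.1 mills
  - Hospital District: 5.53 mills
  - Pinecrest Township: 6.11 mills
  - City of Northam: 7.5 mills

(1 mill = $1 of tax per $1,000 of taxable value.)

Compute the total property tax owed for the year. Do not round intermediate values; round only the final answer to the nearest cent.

Assessed value = $1,867,490 × 0.274 = $511,692.26
Disability exemption = min($33,000, 30% × $511,692.26) = min($33,000, $153,507.678) = $33,000 (dollar cap binds)
Taxable value = $511,692.26 − $44,000 − $33,000 = $434,692.26
Haverlea County: $434,692.26 × 0.0101 = $4,390.391826
Hospital District: $434,692.26 × 0.00553 = $2,403.8481978
Pinecrest Township: $434,692.26 × 0.00611 = $2,655.9697086
City of Northam: $434,692.26 × 0.0075 = $3,260.19195
Total = $12,710.4016824

$12,710.40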